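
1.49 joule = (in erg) 1.49e+07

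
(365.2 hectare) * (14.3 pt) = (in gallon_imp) 4.053e+06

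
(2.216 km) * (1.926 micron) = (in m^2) 0.004268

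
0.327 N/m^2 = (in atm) 3.227e-06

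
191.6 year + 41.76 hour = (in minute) 1.007e+08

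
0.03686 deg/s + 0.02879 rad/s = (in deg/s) 1.686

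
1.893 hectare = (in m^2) 1.893e+04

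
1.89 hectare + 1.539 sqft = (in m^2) 1.89e+04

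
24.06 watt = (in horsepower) 0.03226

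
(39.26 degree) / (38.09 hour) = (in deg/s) 0.0002863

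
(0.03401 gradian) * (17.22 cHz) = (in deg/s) 0.005271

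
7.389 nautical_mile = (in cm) 1.368e+06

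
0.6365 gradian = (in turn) 0.001591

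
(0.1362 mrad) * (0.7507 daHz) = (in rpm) 0.009764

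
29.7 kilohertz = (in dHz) 2.97e+05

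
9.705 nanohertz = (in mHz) 9.705e-06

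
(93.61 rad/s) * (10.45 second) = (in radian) 978.2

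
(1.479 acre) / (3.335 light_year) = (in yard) 2.075e-13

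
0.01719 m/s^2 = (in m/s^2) 0.01719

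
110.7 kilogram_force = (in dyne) 1.086e+08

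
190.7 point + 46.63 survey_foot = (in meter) 14.28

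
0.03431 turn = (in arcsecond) 4.447e+04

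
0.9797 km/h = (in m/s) 0.2721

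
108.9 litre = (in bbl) 0.685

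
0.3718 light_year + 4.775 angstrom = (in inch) 1.385e+17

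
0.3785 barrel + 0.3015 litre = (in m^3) 0.06048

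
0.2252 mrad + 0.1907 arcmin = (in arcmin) 0.9649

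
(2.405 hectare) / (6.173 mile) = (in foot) 7.942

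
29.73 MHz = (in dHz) 2.973e+08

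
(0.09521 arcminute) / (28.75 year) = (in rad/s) 3.055e-14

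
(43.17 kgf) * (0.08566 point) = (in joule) 0.01279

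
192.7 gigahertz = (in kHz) 1.927e+08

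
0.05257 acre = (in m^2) 212.7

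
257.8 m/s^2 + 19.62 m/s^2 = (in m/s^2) 277.4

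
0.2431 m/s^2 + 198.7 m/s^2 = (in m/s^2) 198.9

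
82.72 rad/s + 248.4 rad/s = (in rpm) 3162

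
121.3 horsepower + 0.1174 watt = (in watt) 9.045e+04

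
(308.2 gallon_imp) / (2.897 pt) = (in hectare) 0.1371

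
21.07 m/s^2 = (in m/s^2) 21.07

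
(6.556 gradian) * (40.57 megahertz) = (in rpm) 3.99e+07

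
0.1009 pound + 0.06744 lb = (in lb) 0.1683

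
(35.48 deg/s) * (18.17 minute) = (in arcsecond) 1.392e+08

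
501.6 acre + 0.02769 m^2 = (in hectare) 203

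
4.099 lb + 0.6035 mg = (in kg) 1.859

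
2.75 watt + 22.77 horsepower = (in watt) 1.698e+04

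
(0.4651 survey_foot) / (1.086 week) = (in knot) 4.195e-07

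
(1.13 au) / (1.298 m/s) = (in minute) 2.171e+09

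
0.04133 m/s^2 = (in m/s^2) 0.04133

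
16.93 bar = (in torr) 1.27e+04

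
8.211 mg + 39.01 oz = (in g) 1106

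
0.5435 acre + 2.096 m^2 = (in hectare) 0.2202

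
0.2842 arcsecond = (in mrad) 0.001378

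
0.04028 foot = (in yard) 0.01343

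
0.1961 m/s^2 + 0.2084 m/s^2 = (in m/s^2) 0.4045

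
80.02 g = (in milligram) 8.002e+04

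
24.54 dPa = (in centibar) 0.002454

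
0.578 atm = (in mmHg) 439.3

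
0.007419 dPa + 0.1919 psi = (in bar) 0.01323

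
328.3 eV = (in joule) 5.26e-17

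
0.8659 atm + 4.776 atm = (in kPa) 571.7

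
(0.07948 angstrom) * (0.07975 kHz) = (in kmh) 2.282e-09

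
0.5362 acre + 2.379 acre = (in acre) 2.915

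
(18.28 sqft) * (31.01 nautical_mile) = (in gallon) 2.577e+07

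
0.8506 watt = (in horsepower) 0.001141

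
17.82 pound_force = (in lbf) 17.82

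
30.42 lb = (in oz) 486.7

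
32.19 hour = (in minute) 1931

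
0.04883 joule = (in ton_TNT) 1.167e-11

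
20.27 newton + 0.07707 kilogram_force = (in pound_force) 4.727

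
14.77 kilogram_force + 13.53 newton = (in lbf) 35.6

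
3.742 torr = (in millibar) 4.989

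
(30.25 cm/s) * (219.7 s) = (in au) 4.443e-10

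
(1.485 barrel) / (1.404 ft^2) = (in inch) 71.26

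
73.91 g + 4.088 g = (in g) 78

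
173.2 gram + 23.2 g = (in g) 196.4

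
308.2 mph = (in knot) 267.8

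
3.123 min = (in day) 0.002169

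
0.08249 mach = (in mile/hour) 62.83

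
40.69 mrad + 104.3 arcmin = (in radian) 0.07103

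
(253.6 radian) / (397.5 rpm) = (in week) 1.007e-05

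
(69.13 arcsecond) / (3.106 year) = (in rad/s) 3.422e-12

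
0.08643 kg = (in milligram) 8.643e+04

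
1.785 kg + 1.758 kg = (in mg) 3.543e+06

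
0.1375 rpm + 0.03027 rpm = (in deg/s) 1.007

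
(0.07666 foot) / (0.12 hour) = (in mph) 0.000121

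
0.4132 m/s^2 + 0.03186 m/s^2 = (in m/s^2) 0.4451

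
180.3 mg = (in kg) 0.0001803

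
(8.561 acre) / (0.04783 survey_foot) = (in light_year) 2.512e-10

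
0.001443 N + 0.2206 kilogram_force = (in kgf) 0.2207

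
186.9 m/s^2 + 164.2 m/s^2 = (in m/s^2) 351.1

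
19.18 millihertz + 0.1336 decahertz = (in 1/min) 81.31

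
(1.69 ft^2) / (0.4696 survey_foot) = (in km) 0.001097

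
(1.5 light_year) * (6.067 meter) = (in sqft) 9.267e+17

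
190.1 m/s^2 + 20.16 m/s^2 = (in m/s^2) 210.3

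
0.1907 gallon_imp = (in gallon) 0.229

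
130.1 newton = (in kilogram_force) 13.27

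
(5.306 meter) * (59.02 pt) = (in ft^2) 1.189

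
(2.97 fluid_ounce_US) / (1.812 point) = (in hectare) 1.374e-05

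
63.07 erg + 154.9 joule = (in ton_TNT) 3.702e-08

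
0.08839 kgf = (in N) 0.8668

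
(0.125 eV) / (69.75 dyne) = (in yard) 3.14e-17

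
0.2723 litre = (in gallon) 0.07193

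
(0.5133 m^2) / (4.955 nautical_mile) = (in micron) 55.94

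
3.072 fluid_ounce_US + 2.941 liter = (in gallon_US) 0.8009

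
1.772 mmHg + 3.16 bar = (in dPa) 3.162e+06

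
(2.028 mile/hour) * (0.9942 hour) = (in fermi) 3.245e+18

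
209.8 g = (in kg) 0.2098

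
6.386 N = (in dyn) 6.386e+05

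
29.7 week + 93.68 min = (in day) 208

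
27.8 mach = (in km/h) 3.408e+04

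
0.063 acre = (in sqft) 2744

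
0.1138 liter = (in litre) 0.1138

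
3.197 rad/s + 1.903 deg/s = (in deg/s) 185.1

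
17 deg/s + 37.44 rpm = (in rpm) 40.27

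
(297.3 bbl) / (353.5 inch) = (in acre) 0.001301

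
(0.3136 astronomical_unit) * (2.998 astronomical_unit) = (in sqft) 2.265e+23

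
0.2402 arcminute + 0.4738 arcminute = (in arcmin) 0.714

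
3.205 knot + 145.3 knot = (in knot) 148.5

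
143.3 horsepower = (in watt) 1.069e+05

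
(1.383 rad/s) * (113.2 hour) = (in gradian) 3.588e+07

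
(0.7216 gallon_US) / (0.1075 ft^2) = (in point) 775.3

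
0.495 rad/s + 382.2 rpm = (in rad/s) 40.52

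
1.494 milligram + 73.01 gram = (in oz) 2.575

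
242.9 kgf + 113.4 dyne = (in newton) 2382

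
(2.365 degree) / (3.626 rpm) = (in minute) 0.001812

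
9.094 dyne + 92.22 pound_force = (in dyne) 4.102e+07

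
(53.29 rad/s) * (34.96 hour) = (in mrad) 6.707e+09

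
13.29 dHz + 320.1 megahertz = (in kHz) 3.201e+05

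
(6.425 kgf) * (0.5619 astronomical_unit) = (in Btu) 5.02e+09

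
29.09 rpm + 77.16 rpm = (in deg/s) 637.5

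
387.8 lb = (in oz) 6205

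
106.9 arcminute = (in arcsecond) 6414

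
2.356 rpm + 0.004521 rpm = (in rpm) 2.361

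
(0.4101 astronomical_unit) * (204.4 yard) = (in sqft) 1.234e+14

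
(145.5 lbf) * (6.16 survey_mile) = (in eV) 4.005e+25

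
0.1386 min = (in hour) 0.00231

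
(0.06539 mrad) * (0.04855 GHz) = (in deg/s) 1.819e+05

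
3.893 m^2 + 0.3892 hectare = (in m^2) 3896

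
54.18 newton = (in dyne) 5.418e+06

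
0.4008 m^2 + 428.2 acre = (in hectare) 173.3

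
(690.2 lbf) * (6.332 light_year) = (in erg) 1.839e+27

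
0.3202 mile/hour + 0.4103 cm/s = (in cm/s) 14.72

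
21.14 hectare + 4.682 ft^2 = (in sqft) 2.275e+06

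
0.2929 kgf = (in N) 2.872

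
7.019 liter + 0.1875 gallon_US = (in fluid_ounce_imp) 272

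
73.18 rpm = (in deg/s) 439.1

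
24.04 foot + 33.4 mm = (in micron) 7.361e+06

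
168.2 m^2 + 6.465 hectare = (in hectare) 6.482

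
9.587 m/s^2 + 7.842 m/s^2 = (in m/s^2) 17.43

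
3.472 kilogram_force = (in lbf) 7.654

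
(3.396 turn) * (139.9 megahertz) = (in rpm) 2.851e+10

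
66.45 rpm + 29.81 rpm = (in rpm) 96.26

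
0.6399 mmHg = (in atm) 0.000842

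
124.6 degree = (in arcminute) 7476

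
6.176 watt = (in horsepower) 0.008282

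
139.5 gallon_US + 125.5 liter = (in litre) 653.6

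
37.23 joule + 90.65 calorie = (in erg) 4.165e+09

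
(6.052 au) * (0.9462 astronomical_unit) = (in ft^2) 1.379e+24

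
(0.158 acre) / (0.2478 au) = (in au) 1.153e-19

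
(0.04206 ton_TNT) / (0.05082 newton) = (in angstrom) 3.463e+19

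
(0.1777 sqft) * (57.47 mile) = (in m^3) 1527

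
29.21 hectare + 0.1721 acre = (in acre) 72.35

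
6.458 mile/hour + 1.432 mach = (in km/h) 1766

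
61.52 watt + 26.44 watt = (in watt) 87.96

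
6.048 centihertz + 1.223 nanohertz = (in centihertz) 6.048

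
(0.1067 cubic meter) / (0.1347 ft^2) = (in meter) 8.526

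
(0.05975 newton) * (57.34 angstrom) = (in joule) 3.426e-10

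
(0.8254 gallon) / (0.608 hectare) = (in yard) 5.62e-07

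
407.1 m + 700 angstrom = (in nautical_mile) 0.2198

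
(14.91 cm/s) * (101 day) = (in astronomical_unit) 8.697e-06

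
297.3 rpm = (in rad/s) 31.13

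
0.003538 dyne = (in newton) 3.538e-08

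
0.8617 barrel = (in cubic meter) 0.137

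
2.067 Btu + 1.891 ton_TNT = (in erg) 7.912e+16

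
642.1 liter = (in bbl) 4.039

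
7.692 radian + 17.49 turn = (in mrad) 1.176e+05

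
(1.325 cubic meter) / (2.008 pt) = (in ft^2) 2.013e+04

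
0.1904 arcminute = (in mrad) 0.05539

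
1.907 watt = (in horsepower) 0.002557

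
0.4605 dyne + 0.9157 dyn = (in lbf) 3.094e-06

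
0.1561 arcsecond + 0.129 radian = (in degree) 7.391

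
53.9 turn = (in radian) 338.7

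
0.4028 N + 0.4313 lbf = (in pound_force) 0.5219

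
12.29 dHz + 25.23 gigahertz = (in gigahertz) 25.23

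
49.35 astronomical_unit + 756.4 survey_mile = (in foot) 2.422e+13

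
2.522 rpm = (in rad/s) 0.2641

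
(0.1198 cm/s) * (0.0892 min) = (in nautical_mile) 3.462e-06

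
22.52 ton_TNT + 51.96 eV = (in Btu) 8.931e+07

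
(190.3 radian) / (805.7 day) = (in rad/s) 2.734e-06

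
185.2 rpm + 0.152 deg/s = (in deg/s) 1111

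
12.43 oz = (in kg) 0.3524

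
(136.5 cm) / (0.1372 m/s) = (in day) 0.0001152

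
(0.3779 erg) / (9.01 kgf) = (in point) 1.212e-06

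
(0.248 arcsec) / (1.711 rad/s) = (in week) 1.162e-12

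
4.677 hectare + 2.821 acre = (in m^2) 5.819e+04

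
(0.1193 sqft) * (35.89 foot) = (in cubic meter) 0.1212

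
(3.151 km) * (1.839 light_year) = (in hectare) 5.482e+15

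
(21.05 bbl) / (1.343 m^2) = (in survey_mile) 0.001548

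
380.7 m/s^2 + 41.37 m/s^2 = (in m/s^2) 422.1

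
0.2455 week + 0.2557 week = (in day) 3.508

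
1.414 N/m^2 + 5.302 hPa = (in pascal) 531.6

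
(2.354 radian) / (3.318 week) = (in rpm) 1.12e-05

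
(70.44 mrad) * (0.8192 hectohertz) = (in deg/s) 330.6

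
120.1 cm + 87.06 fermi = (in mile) 0.0007463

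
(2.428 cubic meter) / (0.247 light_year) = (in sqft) 1.118e-14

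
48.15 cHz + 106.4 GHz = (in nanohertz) 1.064e+20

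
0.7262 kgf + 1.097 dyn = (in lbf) 1.601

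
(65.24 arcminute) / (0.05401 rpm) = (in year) 1.064e-07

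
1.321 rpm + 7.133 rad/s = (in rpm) 69.44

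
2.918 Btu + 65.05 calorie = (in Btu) 3.176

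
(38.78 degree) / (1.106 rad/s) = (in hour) 0.00017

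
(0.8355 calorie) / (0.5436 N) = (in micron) 6.431e+06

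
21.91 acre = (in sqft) 9.544e+05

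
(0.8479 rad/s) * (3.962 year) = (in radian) 1.059e+08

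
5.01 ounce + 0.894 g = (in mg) 1.429e+05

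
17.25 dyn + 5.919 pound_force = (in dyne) 2.633e+06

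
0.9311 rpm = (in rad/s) 0.0975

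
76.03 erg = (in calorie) 1.817e-06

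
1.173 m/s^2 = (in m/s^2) 1.173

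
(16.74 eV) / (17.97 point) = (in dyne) 4.231e-11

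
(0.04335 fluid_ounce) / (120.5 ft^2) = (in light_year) 1.21e-23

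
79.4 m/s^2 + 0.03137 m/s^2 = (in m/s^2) 79.43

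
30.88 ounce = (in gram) 875.4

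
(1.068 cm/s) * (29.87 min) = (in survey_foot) 62.8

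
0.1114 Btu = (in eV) 7.336e+20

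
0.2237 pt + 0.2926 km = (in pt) 8.294e+05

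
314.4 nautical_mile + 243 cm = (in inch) 2.292e+07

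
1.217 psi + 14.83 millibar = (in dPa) 9.874e+04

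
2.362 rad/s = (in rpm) 22.56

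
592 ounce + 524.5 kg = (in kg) 541.3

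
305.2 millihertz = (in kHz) 0.0003052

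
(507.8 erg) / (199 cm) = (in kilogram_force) 2.602e-06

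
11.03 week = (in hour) 1853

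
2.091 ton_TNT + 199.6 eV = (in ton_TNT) 2.091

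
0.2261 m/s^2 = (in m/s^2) 0.2261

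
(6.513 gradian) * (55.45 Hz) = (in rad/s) 5.673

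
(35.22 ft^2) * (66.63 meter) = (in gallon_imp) 4.796e+04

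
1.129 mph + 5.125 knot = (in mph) 7.027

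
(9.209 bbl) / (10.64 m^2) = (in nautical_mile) 7.43e-05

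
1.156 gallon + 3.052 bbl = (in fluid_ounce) 1.656e+04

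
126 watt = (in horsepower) 0.169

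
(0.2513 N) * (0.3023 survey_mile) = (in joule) 122.3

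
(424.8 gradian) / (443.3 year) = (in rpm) 4.558e-09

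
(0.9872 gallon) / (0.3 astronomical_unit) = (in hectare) 8.327e-18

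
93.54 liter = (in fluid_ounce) 3163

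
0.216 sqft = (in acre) 4.959e-06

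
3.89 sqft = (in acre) 8.93e-05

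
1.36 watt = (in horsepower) 0.001824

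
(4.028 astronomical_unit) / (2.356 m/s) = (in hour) 7.105e+07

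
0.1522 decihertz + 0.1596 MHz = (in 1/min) 9.576e+06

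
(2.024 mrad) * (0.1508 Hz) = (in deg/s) 0.01749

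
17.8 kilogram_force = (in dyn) 1.746e+07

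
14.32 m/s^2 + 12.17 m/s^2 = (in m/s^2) 26.49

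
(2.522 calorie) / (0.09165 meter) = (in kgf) 11.74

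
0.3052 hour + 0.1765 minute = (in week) 0.001834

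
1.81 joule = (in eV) 1.13e+19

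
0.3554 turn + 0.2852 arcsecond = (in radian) 2.233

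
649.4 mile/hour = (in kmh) 1045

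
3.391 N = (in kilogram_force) 0.3458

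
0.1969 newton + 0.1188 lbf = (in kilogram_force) 0.07396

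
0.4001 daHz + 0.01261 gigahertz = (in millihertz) 1.261e+10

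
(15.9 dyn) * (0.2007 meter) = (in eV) 1.992e+14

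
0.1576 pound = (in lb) 0.1576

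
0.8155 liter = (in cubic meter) 0.0008155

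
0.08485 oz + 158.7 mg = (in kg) 0.002564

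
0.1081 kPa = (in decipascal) 1081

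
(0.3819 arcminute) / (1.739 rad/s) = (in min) 1.065e-06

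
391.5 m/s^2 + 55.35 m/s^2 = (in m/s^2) 446.9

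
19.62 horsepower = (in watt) 1.463e+04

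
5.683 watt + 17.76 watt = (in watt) 23.44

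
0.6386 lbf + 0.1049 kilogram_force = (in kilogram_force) 0.3946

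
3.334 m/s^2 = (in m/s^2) 3.334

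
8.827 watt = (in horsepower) 0.01184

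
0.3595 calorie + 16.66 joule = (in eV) 1.134e+20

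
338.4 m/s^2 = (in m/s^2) 338.4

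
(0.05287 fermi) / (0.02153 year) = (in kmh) 2.803e-22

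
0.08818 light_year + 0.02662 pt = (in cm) 8.342e+16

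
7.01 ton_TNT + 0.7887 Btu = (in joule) 2.933e+10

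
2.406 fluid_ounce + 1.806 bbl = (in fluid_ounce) 9711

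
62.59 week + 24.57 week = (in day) 610.1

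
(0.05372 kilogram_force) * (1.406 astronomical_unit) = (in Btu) 1.05e+08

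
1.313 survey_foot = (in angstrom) 4.002e+09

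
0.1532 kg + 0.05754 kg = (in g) 210.7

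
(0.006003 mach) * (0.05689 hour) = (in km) 0.4186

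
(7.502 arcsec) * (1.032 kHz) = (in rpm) 0.3584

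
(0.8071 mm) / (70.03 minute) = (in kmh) 6.915e-07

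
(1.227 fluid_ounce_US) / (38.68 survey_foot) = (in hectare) 3.078e-10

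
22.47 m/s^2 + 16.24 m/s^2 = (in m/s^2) 38.71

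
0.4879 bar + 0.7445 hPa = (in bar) 0.4886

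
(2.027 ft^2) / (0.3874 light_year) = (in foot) 1.686e-16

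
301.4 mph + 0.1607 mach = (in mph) 423.8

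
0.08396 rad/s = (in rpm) 0.8018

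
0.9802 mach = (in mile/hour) 746.6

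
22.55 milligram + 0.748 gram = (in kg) 0.0007705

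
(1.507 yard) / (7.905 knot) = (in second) 0.3389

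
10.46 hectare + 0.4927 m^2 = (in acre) 25.85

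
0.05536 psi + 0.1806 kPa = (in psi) 0.08155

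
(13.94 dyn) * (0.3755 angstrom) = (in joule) 5.234e-15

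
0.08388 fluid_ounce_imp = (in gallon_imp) 0.0005242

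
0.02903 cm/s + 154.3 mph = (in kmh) 248.3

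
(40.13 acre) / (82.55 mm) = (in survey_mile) 1222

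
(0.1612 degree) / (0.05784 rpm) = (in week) 7.68e-07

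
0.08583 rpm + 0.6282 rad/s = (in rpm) 6.085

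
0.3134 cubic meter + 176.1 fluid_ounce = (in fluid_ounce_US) 1.077e+04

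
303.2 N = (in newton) 303.2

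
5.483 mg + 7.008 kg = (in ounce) 247.2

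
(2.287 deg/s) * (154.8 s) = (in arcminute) 2.124e+04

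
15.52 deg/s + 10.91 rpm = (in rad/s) 1.413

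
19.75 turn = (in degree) 7110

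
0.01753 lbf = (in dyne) 7798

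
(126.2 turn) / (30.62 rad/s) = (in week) 4.282e-05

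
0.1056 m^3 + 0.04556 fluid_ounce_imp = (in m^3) 0.1056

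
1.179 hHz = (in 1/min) 7074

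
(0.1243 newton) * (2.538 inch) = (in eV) 5.001e+16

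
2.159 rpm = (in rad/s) 0.2261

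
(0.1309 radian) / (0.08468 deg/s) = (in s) 88.57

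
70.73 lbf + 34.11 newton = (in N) 348.7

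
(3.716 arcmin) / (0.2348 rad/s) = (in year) 1.46e-10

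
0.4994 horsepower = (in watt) 372.4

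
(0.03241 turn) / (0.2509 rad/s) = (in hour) 0.0002255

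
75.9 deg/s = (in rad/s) 1.325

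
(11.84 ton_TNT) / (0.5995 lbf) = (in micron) 1.858e+16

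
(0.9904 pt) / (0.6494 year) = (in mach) 5.01e-14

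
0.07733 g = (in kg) 7.733e-05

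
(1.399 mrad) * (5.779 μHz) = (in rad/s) 8.085e-09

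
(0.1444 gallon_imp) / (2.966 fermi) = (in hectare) 2.213e+07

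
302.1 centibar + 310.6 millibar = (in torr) 2499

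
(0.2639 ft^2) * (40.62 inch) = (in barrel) 0.1591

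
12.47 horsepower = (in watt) 9299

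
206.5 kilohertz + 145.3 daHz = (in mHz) 2.08e+08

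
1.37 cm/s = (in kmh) 0.04932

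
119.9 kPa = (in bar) 1.199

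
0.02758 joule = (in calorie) 0.006592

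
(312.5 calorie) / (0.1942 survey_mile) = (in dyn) 4.184e+05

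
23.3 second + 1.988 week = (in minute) 2.004e+04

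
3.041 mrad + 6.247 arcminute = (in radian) 0.004858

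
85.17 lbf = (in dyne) 3.789e+07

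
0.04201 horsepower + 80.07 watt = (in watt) 111.4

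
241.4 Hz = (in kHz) 0.2414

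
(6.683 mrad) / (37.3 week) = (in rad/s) 2.962e-10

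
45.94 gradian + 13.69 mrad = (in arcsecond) 1.517e+05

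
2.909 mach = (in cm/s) 9.905e+04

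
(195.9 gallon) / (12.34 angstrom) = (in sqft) 6.468e+09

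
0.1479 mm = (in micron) 147.9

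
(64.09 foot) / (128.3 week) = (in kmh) 9.063e-07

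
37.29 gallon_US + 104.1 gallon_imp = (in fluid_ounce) 2.078e+04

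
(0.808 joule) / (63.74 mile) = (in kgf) 8.032e-07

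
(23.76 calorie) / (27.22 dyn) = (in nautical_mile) 197.2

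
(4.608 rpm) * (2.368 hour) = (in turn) 654.7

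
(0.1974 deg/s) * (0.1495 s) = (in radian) 0.0005151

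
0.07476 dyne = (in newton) 7.476e-07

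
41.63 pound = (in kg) 18.88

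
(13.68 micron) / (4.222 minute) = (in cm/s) 5.4e-06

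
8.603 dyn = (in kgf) 8.773e-06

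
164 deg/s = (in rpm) 27.33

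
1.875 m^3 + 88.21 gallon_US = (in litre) 2209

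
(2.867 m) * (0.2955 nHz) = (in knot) 1.647e-09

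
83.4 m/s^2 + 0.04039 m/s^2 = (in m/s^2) 83.44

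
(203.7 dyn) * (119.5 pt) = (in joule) 8.587e-05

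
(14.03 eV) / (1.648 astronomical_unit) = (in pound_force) 2.05e-30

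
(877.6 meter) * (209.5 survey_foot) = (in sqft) 6.032e+05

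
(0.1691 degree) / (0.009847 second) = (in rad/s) 0.2997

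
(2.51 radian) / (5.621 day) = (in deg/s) 0.0002961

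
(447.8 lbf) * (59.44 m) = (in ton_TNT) 2.83e-05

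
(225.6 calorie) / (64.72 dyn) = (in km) 1458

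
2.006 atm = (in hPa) 2033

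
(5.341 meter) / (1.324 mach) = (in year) 3.757e-10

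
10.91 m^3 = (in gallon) 2882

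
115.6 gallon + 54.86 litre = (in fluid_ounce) 1.665e+04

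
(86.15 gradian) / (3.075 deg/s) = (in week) 4.169e-05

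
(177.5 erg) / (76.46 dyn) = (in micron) 2.321e+04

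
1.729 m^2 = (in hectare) 0.0001729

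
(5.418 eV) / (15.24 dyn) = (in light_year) 6.021e-31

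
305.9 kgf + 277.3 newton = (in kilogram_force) 334.2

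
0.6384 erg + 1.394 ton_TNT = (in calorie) 1.394e+09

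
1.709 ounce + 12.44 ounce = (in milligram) 4.011e+05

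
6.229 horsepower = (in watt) 4645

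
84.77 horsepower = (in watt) 6.321e+04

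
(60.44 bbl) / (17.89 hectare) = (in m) 5.371e-05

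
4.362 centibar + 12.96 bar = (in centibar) 1300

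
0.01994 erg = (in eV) 1.245e+10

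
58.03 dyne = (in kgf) 5.917e-05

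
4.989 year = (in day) 1821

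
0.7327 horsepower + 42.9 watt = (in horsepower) 0.7902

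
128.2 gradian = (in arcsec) 4.154e+05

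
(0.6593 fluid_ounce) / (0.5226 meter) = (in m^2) 3.731e-05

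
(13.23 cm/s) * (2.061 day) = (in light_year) 2.49e-12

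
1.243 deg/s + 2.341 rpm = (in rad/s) 0.2668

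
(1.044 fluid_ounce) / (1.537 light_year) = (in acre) 5.247e-25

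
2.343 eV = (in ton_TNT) 8.972e-29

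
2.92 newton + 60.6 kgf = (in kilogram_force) 60.9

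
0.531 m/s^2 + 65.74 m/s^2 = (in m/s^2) 66.27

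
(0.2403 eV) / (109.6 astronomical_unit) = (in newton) 2.348e-33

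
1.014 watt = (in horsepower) 0.00136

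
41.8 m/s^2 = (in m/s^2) 41.8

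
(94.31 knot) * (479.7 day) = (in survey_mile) 1.249e+06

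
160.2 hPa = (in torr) 120.2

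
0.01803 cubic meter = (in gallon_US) 4.763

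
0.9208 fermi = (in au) 6.155e-27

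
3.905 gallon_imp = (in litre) 17.75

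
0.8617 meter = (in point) 2443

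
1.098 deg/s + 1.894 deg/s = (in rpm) 0.4987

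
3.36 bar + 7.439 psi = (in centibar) 387.3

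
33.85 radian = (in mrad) 3.385e+04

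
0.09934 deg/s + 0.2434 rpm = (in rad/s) 0.02722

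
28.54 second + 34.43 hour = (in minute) 2066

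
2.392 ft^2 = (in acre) 5.491e-05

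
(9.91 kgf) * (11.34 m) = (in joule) 1102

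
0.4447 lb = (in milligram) 2.017e+05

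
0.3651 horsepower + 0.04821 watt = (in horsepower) 0.3652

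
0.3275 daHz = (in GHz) 3.275e-09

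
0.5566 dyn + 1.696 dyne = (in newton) 2.253e-05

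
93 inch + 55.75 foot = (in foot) 63.5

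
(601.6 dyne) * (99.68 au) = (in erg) 8.971e+17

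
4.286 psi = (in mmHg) 221.7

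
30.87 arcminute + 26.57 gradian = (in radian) 0.4263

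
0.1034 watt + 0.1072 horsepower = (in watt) 80.04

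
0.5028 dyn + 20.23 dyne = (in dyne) 20.73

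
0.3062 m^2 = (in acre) 7.566e-05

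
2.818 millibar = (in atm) 0.002781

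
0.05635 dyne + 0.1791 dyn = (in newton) 2.355e-06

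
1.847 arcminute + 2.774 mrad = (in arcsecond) 683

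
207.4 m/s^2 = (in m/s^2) 207.4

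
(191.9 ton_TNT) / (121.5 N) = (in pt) 1.873e+13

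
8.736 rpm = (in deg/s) 52.42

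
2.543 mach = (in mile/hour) 1937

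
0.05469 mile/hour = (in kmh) 0.08802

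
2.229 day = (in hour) 53.5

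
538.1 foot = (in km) 0.164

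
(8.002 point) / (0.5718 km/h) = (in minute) 0.0002962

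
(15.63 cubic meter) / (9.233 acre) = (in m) 0.0004183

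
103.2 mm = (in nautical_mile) 5.572e-05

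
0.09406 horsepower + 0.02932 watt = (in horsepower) 0.0941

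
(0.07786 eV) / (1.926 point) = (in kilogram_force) 1.872e-18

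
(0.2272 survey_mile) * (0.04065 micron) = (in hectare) 1.486e-09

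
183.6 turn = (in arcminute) 3.966e+06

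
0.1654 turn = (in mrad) 1039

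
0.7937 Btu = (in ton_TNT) 2.001e-07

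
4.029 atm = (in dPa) 4.082e+06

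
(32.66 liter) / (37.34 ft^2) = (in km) 9.415e-06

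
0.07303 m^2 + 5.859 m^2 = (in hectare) 0.0005932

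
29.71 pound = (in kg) 13.48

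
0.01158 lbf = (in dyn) 5151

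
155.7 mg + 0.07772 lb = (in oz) 1.249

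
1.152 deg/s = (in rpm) 0.192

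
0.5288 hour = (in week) 0.003148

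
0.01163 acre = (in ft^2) 506.6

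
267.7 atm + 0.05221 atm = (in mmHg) 2.035e+05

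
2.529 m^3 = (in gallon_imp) 556.3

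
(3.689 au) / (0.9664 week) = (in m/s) 9.442e+05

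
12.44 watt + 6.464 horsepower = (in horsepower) 6.481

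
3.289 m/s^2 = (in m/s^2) 3.289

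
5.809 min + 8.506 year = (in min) 4.471e+06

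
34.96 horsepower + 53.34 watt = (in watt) 2.612e+04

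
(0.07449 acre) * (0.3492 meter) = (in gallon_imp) 2.316e+04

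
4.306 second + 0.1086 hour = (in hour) 0.1098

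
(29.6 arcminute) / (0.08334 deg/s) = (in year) 1.877e-07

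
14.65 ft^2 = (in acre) 0.0003363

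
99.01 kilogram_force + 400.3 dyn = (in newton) 971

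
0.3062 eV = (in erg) 4.906e-13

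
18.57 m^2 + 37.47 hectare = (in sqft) 4.033e+06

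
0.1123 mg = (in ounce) 3.961e-06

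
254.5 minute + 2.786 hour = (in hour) 7.028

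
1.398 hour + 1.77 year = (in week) 92.3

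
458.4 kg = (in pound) 1011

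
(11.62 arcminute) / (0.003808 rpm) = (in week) 1.402e-05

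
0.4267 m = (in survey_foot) 1.4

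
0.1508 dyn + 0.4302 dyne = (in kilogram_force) 5.925e-07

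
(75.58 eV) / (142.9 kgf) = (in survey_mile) 5.369e-24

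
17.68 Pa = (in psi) 0.002564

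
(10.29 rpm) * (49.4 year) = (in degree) 9.618e+10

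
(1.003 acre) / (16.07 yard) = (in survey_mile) 0.1716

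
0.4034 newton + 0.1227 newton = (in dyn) 5.261e+04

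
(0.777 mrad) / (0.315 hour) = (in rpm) 6.543e-06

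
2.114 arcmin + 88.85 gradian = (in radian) 1.396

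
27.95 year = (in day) 1.02e+04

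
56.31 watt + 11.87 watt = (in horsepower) 0.09143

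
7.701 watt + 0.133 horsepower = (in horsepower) 0.1433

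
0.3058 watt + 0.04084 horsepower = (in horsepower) 0.04125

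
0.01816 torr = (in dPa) 24.21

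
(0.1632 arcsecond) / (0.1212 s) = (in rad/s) 6.528e-06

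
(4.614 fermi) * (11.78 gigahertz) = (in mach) 1.596e-07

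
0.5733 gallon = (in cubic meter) 0.00217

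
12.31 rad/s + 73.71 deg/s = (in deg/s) 779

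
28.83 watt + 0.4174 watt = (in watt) 29.25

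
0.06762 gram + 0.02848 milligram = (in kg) 6.765e-05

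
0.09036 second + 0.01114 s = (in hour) 2.819e-05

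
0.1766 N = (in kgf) 0.01801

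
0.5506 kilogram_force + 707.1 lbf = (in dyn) 3.151e+08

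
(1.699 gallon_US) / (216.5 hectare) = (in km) 2.971e-12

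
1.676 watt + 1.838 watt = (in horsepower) 0.004712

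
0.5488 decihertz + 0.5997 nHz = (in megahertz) 5.488e-08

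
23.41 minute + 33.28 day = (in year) 0.09122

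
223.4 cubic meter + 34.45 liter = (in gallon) 5.903e+04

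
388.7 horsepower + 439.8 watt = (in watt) 2.903e+05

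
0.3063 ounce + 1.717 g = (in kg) 0.0104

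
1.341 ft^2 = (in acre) 3.079e-05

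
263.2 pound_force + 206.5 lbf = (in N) 2089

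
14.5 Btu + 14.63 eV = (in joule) 1.53e+04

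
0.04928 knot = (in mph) 0.05671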